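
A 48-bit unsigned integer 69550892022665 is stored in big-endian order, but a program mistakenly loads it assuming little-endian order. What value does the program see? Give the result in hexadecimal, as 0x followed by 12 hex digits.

69550892022665 in 48-bit hexadecimal is 0x3F4194367B89.
Stored big-endian, the bytes at ascending addresses are 3F 41 94 36 7B 89.
Read back as little-endian, the first byte is least significant, giving 0x897B3694413F.

0x897B3694413F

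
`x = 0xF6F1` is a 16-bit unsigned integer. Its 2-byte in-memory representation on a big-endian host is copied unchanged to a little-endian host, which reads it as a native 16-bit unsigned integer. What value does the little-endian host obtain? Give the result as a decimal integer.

Stored big-endian, the bytes at ascending addresses are F6 F1.
Read back as little-endian, the first byte is least significant, giving 0xF1F6.
0xF1F6 = 61942.

61942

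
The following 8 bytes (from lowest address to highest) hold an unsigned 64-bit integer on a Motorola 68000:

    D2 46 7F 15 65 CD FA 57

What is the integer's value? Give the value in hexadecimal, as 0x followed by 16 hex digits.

Big-endian stores the most-significant byte at the lowest address.
The bytes are already most-significant first: 0xD2467F1565CDFA57.

0xD2467F1565CDFA57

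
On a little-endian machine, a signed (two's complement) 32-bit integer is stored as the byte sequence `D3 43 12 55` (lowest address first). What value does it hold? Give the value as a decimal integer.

1427260371

In little-endian order the low byte comes first in memory.
Reassemble most-significant byte first: 55 12 43 D3 → 0x551243D3.
0x551243D3 = 1427260371.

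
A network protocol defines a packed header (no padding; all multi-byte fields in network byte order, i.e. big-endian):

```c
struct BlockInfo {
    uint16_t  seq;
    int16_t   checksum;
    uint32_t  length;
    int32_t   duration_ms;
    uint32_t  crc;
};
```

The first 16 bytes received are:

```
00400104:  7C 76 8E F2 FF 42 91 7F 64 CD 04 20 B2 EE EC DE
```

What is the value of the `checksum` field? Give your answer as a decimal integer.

-28942

`checksum` follows `seq` (2 bytes), so it starts at byte offset 2 and occupies 2 bytes.
Bytes at offsets 2..3: 8E F2.
Big-endian: lowest address holds the most-significant byte.
The bytes are already most-significant first: 0x8EF2.
Top bit is set, so as a signed 16-bit value this is 0x8EF2 − 2^16 = -28942.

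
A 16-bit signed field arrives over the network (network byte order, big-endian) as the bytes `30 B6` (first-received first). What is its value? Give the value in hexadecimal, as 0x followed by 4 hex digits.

Big-endian stores the most-significant byte at the lowest address.
The bytes are already most-significant first: 0x30B6.

0x30B6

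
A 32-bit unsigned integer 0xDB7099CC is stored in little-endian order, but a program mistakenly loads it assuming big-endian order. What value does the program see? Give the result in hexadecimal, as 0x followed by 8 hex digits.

Stored little-endian, the bytes at ascending addresses are CC 99 70 DB.
Read back as big-endian, the last byte is least significant, giving 0xCC9970DB.

0xCC9970DB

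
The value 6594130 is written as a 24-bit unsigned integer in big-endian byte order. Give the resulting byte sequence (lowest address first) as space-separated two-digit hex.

64 9E 52

6594130 in hexadecimal, padded to 24 bits, is 0x649E52.
Split into bytes (most-significant first): 64 9E 52.
In big-endian order the high byte comes first in memory.
So the memory order matches the most-significant-first order: 64 9E 52.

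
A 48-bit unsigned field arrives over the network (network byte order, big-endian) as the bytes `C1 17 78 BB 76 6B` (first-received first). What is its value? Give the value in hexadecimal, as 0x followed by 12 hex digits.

Big-endian stores the most-significant byte at the lowest address.
The bytes are already most-significant first: 0xC11778BB766B.

0xC11778BB766B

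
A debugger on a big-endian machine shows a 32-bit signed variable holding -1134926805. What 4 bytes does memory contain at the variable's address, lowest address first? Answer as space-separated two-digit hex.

BC 5A 64 2B

Two's complement of -1134926805 in 32 bits: 1134926805 = 0x43A59BD5; invert → 0xBC5A642A; add 1 → 0xBC5A642B.
Split into bytes (most-significant first): BC 5A 64 2B.
Big-endian: lowest address holds the most-significant byte.
So the memory order matches the most-significant-first order: BC 5A 64 2B.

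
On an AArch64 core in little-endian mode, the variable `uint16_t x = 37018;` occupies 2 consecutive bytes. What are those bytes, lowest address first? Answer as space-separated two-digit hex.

9A 90

37018 in hexadecimal, padded to 16 bits, is 0x909A.
Split into bytes (most-significant first): 90 9A.
In little-endian order the low byte comes first in memory.
So at ascending addresses the bytes are 9A 90.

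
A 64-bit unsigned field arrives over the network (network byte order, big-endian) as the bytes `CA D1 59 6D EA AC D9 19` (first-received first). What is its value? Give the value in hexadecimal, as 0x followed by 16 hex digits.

0xCAD1596DEAACD919

Big-endian: lowest address holds the most-significant byte.
The bytes are already most-significant first: 0xCAD1596DEAACD919.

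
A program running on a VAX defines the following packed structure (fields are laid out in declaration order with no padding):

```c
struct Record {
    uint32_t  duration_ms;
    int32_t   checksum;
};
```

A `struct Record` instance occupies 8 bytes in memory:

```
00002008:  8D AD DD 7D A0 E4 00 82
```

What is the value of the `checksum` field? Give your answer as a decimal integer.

`checksum` follows `duration_ms` (4 bytes), so it starts at byte offset 4 and occupies 4 bytes.
Bytes at offsets 4..7: A0 E4 00 82.
In little-endian order the low byte comes first in memory.
Reassemble most-significant byte first: 82 00 E4 A0 → 0x8200E4A0.
Top bit is set, so as a signed 32-bit value this is 0x8200E4A0 − 2^32 = -2113870688.

-2113870688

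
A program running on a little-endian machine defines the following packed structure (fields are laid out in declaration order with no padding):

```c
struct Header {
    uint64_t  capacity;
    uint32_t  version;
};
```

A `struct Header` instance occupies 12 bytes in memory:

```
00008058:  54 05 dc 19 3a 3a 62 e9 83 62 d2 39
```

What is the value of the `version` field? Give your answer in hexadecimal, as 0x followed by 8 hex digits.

`version` follows `capacity` (8 bytes), so it starts at byte offset 8 and occupies 4 bytes.
Bytes at offsets 8..11: 83 62 D2 39.
Little-endian stores the least-significant byte at the lowest address.
Reassemble most-significant byte first: 39 D2 62 83 → 0x39D26283.

0x39D26283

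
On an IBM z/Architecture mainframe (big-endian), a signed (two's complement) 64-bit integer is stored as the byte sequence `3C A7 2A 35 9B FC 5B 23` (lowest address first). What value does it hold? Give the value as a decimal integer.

Big-endian stores the most-significant byte at the lowest address.
The bytes are already most-significant first: 0x3CA72A359BFC5B23.
0x3CA72A359BFC5B23 = 4370508373124995875.

4370508373124995875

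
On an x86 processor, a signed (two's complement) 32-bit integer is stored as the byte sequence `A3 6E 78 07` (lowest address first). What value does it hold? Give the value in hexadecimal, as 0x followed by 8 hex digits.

0x07786EA3

In little-endian order the low byte comes first in memory.
Reassemble most-significant byte first: 07 78 6E A3 → 0x07786EA3.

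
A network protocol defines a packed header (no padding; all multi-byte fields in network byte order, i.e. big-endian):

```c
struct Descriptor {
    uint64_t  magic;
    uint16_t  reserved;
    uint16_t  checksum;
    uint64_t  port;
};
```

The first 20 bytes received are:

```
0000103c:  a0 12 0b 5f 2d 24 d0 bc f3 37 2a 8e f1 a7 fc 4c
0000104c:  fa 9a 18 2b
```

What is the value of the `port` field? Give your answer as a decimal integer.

17413163891803428907

`port` follows `magic` (8 B), `reserved` (2 B), `checksum` (2 B), so it starts at offset 8 + 2 + 2 = 12 and occupies 8 bytes.
Bytes at offsets 12..19: F1 A7 FC 4C FA 9A 18 2B.
Big-endian stores the most-significant byte at the lowest address.
The bytes are already most-significant first: 0xF1A7FC4CFA9A182B.
0xF1A7FC4CFA9A182B = 17413163891803428907.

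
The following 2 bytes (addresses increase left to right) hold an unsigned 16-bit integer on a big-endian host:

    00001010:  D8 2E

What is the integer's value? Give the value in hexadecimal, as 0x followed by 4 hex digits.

Big-endian: lowest address holds the most-significant byte.
The bytes are already most-significant first: 0xD82E.

0xD82E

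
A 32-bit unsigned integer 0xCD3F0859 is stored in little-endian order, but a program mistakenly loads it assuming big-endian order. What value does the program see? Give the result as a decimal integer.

1493712845

Stored little-endian, the bytes at ascending addresses are 59 08 3F CD.
Read back as big-endian, the last byte is least significant, giving 0x59083FCD.
0x59083FCD = 1493712845.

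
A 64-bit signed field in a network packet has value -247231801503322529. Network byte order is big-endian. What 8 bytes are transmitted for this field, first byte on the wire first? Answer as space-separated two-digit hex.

FC 91 A7 FC 86 36 EE 5F

Two's complement of -247231801503322529 in 64 bits: 247231801503322529 = 0x036E580379C911A1; invert → 0xFC91A7FC8636EE5E; add 1 → 0xFC91A7FC8636EE5F.
Split into bytes (most-significant first): FC 91 A7 FC 86 36 EE 5F.
Big-endian stores the most-significant byte at the lowest address.
So the memory order matches the most-significant-first order: FC 91 A7 FC 86 36 EE 5F.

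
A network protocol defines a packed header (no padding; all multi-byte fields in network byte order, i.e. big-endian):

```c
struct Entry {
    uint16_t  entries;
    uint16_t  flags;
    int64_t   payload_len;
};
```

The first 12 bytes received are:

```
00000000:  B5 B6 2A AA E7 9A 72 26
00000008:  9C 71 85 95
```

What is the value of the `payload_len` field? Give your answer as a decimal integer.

-1757967194375748203

`payload_len` follows `entries` (2 B), `flags` (2 B), so it starts at offset 2 + 2 = 4 and occupies 8 bytes.
Bytes at offsets 4..11: E7 9A 72 26 9C 71 85 95.
Big-endian stores the most-significant byte at the lowest address.
The bytes are already most-significant first: 0xE79A72269C718595.
Top bit is set, so as a signed 64-bit value this is 0xE79A72269C718595 − 2^64 = -1757967194375748203.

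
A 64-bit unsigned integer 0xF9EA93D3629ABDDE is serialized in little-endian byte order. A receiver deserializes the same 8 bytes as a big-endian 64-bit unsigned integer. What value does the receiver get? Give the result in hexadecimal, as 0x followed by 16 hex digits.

Stored little-endian, the bytes at ascending addresses are DE BD 9A 62 D3 93 EA F9.
Read back as big-endian, the last byte is least significant, giving 0xDEBD9A62D393EAF9.

0xDEBD9A62D393EAF9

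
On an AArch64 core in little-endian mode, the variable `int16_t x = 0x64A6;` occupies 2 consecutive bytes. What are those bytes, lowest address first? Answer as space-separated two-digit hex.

A6 64

Split into bytes (most-significant first): 64 A6.
Little-endian stores the least-significant byte at the lowest address.
So at ascending addresses the bytes are A6 64.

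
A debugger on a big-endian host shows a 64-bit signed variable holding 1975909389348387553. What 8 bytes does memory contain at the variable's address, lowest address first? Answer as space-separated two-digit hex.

1975909389348387553 in hexadecimal, padded to 64 bits, is 0x1B6BD71EEC783AE1.
Split into bytes (most-significant first): 1B 6B D7 1E EC 78 3A E1.
In big-endian order the high byte comes first in memory.
So the memory order matches the most-significant-first order: 1B 6B D7 1E EC 78 3A E1.

1B 6B D7 1E EC 78 3A E1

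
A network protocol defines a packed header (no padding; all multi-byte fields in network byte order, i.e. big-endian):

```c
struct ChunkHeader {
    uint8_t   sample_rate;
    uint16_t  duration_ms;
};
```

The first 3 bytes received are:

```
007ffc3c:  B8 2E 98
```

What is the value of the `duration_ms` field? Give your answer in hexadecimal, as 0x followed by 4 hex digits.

`duration_ms` follows `sample_rate` (1 byte), so it starts at byte offset 1 and occupies 2 bytes.
Bytes at offsets 1..2: 2E 98.
Big-endian: lowest address holds the most-significant byte.
The bytes are already most-significant first: 0x2E98.

0x2E98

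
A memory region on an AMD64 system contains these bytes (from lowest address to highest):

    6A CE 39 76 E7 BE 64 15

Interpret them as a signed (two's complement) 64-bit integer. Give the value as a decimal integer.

1541566873797774954

In little-endian order the low byte comes first in memory.
Reassemble most-significant byte first: 15 64 BE E7 76 39 CE 6A → 0x1564BEE77639CE6A.
0x1564BEE77639CE6A = 1541566873797774954.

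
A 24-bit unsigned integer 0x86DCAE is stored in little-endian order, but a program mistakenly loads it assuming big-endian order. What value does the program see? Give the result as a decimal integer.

11459718

Stored little-endian, the bytes at ascending addresses are AE DC 86.
Read back as big-endian, the last byte is least significant, giving 0xAEDC86.
0xAEDC86 = 11459718.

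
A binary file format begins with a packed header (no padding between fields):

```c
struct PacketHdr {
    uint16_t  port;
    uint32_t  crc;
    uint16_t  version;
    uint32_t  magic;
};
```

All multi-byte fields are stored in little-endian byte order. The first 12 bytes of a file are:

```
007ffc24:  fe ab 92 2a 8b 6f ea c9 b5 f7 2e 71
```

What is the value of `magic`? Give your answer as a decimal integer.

`magic` follows `port` (2 B), `crc` (4 B), `version` (2 B), so it starts at offset 2 + 4 + 2 = 8 and occupies 4 bytes.
Bytes at offsets 8..11: B5 F7 2E 71.
Little-endian: lowest address holds the least-significant byte.
Reassemble most-significant byte first: 71 2E F7 B5 → 0x712EF7B5.
0x712EF7B5 = 1898903477.

1898903477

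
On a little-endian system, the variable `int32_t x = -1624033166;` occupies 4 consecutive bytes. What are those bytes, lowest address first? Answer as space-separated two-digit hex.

72 38 33 9F

Two's complement of -1624033166 in 32 bits: 1624033166 = 0x60CCC78E; invert → 0x9F333871; add 1 → 0x9F333872.
Split into bytes (most-significant first): 9F 33 38 72.
In little-endian order the low byte comes first in memory.
So at ascending addresses the bytes are 72 38 33 9F.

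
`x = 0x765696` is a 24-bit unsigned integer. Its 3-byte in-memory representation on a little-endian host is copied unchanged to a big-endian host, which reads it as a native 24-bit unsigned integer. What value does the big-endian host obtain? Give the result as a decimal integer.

Stored little-endian, the bytes at ascending addresses are 96 56 76.
Read back as big-endian, the last byte is least significant, giving 0x965676.
0x965676 = 9852534.

9852534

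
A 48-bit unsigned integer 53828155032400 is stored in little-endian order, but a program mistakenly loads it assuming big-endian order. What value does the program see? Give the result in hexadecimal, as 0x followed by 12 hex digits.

53828155032400 in 48-bit hexadecimal is 0x30F4D80F4350.
Stored little-endian, the bytes at ascending addresses are 50 43 0F D8 F4 30.
Read back as big-endian, the last byte is least significant, giving 0x50430FD8F430.

0x50430FD8F430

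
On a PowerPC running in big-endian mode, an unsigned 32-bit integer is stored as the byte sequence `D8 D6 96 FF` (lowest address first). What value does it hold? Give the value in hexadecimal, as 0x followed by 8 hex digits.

In big-endian order the high byte comes first in memory.
The bytes are already most-significant first: 0xD8D696FF.

0xD8D696FF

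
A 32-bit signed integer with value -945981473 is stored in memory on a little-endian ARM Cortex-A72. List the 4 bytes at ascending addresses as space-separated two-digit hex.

DF 77 9D C7

Two's complement of -945981473 in 32 bits: 945981473 = 0x38628821; invert → 0xC79D77DE; add 1 → 0xC79D77DF.
Split into bytes (most-significant first): C7 9D 77 DF.
In little-endian order the low byte comes first in memory.
So at ascending addresses the bytes are DF 77 9D C7.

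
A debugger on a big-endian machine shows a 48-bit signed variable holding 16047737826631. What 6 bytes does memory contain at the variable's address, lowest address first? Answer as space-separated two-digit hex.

16047737826631 in hexadecimal, padded to 48 bits, is 0x0E9867B66D47.
Split into bytes (most-significant first): 0E 98 67 B6 6D 47.
Big-endian: lowest address holds the most-significant byte.
So the memory order matches the most-significant-first order: 0E 98 67 B6 6D 47.

0E 98 67 B6 6D 47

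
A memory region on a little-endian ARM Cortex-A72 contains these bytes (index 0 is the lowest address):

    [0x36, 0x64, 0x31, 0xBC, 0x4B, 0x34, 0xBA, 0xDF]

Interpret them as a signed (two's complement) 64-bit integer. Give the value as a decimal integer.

-2325488757698894794

Little-endian: lowest address holds the least-significant byte.
Reassemble most-significant byte first: DF BA 34 4B BC 31 64 36 → 0xDFBA344BBC316436.
Top bit is set, so as a signed 64-bit value this is 0xDFBA344BBC316436 − 2^64 = -2325488757698894794.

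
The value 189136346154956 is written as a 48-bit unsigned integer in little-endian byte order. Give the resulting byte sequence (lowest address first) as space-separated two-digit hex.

189136346154956 in hexadecimal, padded to 48 bits, is 0xAC04BCBA07CC.
Split into bytes (most-significant first): AC 04 BC BA 07 CC.
In little-endian order the low byte comes first in memory.
So at ascending addresses the bytes are CC 07 BA BC 04 AC.

CC 07 BA BC 04 AC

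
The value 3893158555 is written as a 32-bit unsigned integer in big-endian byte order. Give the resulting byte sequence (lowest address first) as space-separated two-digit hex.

3893158555 in hexadecimal, padded to 32 bits, is 0xE80CE29B.
Split into bytes (most-significant first): E8 0C E2 9B.
Big-endian stores the most-significant byte at the lowest address.
So the memory order matches the most-significant-first order: E8 0C E2 9B.

E8 0C E2 9B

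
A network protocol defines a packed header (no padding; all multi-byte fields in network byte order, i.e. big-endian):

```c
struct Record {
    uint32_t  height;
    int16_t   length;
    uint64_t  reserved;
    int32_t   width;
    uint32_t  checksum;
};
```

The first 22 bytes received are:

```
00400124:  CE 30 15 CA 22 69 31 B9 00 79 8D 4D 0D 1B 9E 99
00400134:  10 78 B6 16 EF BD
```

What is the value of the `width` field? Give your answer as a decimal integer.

`width` follows `height` (4 B), `length` (2 B), `reserved` (8 B), so it starts at offset 4 + 2 + 8 = 14 and occupies 4 bytes.
Bytes at offsets 14..17: 9E 99 10 78.
In big-endian order the high byte comes first in memory.
The bytes are already most-significant first: 0x9E991078.
Top bit is set, so as a signed 32-bit value this is 0x9E991078 − 2^32 = -1634135944.

-1634135944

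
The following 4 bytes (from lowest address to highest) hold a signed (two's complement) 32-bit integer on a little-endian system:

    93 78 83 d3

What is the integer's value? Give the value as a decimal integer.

-746358637

Little-endian stores the least-significant byte at the lowest address.
Reassemble most-significant byte first: D3 83 78 93 → 0xD3837893.
Top bit is set, so as a signed 32-bit value this is 0xD3837893 − 2^32 = -746358637.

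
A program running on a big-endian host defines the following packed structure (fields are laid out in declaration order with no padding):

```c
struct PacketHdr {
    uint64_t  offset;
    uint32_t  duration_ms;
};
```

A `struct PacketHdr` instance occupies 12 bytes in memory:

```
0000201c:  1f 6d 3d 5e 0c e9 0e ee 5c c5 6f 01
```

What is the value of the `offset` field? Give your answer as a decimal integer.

2264533661790047982

`offset` is the first field, at byte offset 0, occupying 8 bytes.
Bytes at offsets 0..7: 1F 6D 3D 5E 0C E9 0E EE.
Big-endian: lowest address holds the most-significant byte.
The bytes are already most-significant first: 0x1F6D3D5E0CE90EEE.
0x1F6D3D5E0CE90EEE = 2264533661790047982.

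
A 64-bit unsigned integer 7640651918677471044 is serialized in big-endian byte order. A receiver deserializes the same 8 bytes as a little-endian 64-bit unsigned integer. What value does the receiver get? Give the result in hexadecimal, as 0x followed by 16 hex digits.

7640651918677471044 in 64-bit hexadecimal is 0x6A090C70292D6F44.
Stored big-endian, the bytes at ascending addresses are 6A 09 0C 70 29 2D 6F 44.
Read back as little-endian, the first byte is least significant, giving 0x446F2D29700C096A.

0x446F2D29700C096A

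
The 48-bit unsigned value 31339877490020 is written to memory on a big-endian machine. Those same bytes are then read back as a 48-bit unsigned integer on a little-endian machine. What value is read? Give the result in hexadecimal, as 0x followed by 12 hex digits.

31339877490020 in 48-bit hexadecimal is 0x1C80E243DD64.
Stored big-endian, the bytes at ascending addresses are 1C 80 E2 43 DD 64.
Read back as little-endian, the first byte is least significant, giving 0x64DD43E2801C.

0x64DD43E2801C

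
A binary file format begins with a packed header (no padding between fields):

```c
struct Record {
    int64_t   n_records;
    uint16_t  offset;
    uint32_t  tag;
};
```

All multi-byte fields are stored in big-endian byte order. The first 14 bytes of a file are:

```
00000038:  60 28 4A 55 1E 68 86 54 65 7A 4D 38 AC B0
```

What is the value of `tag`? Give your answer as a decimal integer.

`tag` follows `n_records` (8 B), `offset` (2 B), so it starts at offset 8 + 2 = 10 and occupies 4 bytes.
Bytes at offsets 10..13: 4D 38 AC B0.
Big-endian: lowest address holds the most-significant byte.
The bytes are already most-significant first: 0x4D38ACB0.
0x4D38ACB0 = 1295559856.

1295559856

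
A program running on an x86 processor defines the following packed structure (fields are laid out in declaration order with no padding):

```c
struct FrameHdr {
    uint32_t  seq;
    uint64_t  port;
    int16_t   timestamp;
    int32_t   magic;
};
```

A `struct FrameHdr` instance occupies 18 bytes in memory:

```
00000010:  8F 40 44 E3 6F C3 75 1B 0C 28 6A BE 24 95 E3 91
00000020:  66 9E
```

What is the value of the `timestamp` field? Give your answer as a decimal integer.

-27356

`timestamp` follows `seq` (4 B), `port` (8 B), so it starts at offset 4 + 8 = 12 and occupies 2 bytes.
Bytes at offsets 12..13: 24 95.
Little-endian: lowest address holds the least-significant byte.
Reassemble most-significant byte first: 95 24 → 0x9524.
Top bit is set, so as a signed 16-bit value this is 0x9524 − 2^16 = -27356.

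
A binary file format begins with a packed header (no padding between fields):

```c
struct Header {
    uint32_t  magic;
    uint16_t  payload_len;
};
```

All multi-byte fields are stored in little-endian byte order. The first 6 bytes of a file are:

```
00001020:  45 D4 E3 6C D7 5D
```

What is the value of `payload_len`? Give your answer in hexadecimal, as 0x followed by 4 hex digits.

0x5DD7

`payload_len` follows `magic` (4 bytes), so it starts at byte offset 4 and occupies 2 bytes.
Bytes at offsets 4..5: D7 5D.
Little-endian stores the least-significant byte at the lowest address.
Reassemble most-significant byte first: 5D D7 → 0x5DD7.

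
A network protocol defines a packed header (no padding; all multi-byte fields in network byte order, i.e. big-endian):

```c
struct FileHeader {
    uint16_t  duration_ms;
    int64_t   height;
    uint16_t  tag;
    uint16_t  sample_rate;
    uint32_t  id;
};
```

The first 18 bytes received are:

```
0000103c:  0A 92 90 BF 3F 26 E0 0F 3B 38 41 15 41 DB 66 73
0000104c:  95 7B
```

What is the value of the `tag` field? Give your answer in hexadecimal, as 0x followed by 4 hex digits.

`tag` follows `duration_ms` (2 B), `height` (8 B), so it starts at offset 2 + 8 = 10 and occupies 2 bytes.
Bytes at offsets 10..11: 41 15.
Big-endian: lowest address holds the most-significant byte.
The bytes are already most-significant first: 0x4115.

0x4115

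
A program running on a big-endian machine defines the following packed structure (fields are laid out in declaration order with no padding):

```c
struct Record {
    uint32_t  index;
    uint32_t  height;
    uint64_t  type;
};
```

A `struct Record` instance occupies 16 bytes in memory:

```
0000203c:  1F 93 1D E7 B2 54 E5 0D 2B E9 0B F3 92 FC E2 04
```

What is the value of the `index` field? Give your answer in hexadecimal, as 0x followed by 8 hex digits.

0x1F931DE7

`index` is the first field, at byte offset 0, occupying 4 bytes.
Bytes at offsets 0..3: 1F 93 1D E7.
Big-endian: lowest address holds the most-significant byte.
The bytes are already most-significant first: 0x1F931DE7.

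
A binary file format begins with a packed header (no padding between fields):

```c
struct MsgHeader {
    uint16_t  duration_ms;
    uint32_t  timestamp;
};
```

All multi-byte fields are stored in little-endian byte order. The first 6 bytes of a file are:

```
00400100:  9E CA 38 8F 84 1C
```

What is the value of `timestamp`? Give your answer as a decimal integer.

478449464

`timestamp` follows `duration_ms` (2 bytes), so it starts at byte offset 2 and occupies 4 bytes.
Bytes at offsets 2..5: 38 8F 84 1C.
In little-endian order the low byte comes first in memory.
Reassemble most-significant byte first: 1C 84 8F 38 → 0x1C848F38.
0x1C848F38 = 478449464.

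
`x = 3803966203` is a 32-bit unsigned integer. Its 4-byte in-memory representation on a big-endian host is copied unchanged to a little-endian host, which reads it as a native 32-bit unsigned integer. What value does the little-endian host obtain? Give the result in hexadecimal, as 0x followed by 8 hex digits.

0xFBEABBE2

3803966203 in 32-bit hexadecimal is 0xE2BBEAFB.
Stored big-endian, the bytes at ascending addresses are E2 BB EA FB.
Read back as little-endian, the first byte is least significant, giving 0xFBEABBE2.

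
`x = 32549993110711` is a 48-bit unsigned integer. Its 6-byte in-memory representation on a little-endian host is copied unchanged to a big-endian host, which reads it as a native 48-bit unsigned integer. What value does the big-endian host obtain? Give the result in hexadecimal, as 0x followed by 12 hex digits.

0xB7DCC6A29A1D

32549993110711 in 48-bit hexadecimal is 0x1D9AA2C6DCB7.
Stored little-endian, the bytes at ascending addresses are B7 DC C6 A2 9A 1D.
Read back as big-endian, the last byte is least significant, giving 0xB7DCC6A29A1D.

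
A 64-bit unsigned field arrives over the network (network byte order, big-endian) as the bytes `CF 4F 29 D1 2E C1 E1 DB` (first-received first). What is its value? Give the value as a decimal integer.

14938204467420586459

Big-endian: lowest address holds the most-significant byte.
The bytes are already most-significant first: 0xCF4F29D12EC1E1DB.
0xCF4F29D12EC1E1DB = 14938204467420586459.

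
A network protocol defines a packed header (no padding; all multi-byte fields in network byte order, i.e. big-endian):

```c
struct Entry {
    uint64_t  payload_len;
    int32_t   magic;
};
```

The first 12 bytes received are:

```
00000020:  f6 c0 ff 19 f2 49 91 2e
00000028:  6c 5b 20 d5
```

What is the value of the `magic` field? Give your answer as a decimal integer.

1817911509

`magic` follows `payload_len` (8 bytes), so it starts at byte offset 8 and occupies 4 bytes.
Bytes at offsets 8..11: 6C 5B 20 D5.
Big-endian stores the most-significant byte at the lowest address.
The bytes are already most-significant first: 0x6C5B20D5.
0x6C5B20D5 = 1817911509.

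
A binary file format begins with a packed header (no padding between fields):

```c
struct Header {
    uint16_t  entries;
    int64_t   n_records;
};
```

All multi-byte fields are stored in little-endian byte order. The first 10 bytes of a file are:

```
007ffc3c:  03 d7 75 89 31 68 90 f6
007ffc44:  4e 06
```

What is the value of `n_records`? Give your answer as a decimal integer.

`n_records` follows `entries` (2 bytes), so it starts at byte offset 2 and occupies 8 bytes.
Bytes at offsets 2..9: 75 89 31 68 90 F6 4E 06.
In little-endian order the low byte comes first in memory.
Reassemble most-significant byte first: 06 4E F6 90 68 31 89 75 → 0x064EF69068318975.
0x064EF69068318975 = 454571712494799221.

454571712494799221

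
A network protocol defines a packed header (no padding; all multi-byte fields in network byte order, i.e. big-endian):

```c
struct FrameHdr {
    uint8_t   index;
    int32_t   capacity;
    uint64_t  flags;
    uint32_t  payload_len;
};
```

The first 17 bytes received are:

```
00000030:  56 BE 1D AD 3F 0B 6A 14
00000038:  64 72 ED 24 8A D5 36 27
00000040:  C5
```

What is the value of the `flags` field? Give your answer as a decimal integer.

822492303605965962

`flags` follows `index` (1 B), `capacity` (4 B), so it starts at offset 1 + 4 = 5 and occupies 8 bytes.
Bytes at offsets 5..12: 0B 6A 14 64 72 ED 24 8A.
Big-endian stores the most-significant byte at the lowest address.
The bytes are already most-significant first: 0x0B6A146472ED248A.
0x0B6A146472ED248A = 822492303605965962.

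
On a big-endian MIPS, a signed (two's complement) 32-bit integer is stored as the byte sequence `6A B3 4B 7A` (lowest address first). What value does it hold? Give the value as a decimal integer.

In big-endian order the high byte comes first in memory.
The bytes are already most-significant first: 0x6AB34B7A.
0x6AB34B7A = 1790135162.

1790135162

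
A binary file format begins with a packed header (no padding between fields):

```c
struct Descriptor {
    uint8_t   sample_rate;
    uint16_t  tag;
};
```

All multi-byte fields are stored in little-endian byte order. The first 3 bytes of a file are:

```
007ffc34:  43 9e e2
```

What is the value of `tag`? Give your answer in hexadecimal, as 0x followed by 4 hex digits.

`tag` follows `sample_rate` (1 byte), so it starts at byte offset 1 and occupies 2 bytes.
Bytes at offsets 1..2: 9E E2.
In little-endian order the low byte comes first in memory.
Reassemble most-significant byte first: E2 9E → 0xE29E.

0xE29E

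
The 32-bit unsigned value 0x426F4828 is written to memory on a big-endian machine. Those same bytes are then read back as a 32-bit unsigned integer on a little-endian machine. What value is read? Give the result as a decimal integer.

Stored big-endian, the bytes at ascending addresses are 42 6F 48 28.
Read back as little-endian, the first byte is least significant, giving 0x28486F42.
0x28486F42 = 675835714.

675835714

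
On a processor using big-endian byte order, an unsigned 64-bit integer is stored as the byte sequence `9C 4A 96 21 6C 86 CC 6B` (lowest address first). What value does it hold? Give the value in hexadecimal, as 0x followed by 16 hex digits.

0x9C4A96216C86CC6B

In big-endian order the high byte comes first in memory.
The bytes are already most-significant first: 0x9C4A96216C86CC6B.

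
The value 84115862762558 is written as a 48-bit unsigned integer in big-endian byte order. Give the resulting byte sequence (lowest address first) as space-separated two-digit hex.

4C 80 C0 1E B4 3E

84115862762558 in hexadecimal, padded to 48 bits, is 0x4C80C01EB43E.
Split into bytes (most-significant first): 4C 80 C0 1E B4 3E.
In big-endian order the high byte comes first in memory.
So the memory order matches the most-significant-first order: 4C 80 C0 1E B4 3E.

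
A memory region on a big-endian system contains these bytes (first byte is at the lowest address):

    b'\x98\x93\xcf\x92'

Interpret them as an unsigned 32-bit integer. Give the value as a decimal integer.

2559823762

In big-endian order the high byte comes first in memory.
The bytes are already most-significant first: 0x9893CF92.
0x9893CF92 = 2559823762.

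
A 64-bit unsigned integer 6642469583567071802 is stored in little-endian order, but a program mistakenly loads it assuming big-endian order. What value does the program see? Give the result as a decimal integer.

6642469583567071802 in 64-bit hexadecimal is 0x5C2ECAE497DA2A3A.
Stored little-endian, the bytes at ascending addresses are 3A 2A DA 97 E4 CA 2E 5C.
Read back as big-endian, the last byte is least significant, giving 0x3A2ADA97E4CA2E5C.
0x3A2ADA97E4CA2E5C = 4191402749135040092.

4191402749135040092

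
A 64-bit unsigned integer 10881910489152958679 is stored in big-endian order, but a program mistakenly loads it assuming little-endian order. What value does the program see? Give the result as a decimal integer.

10881910489152958679 in 64-bit hexadecimal is 0x97044FEF5F8F30D7.
Stored big-endian, the bytes at ascending addresses are 97 04 4F EF 5F 8F 30 D7.
Read back as little-endian, the first byte is least significant, giving 0xD7308F5FEF4F0497.
0xD7308F5FEF4F0497 = 15506051159236215959.

15506051159236215959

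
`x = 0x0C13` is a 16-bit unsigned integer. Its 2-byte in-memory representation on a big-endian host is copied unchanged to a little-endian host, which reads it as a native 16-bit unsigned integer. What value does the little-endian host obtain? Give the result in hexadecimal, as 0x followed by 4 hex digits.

0x130C

Stored big-endian, the bytes at ascending addresses are 0C 13.
Read back as little-endian, the first byte is least significant, giving 0x130C.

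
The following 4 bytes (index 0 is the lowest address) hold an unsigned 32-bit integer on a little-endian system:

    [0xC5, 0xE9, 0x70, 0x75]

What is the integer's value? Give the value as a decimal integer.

In little-endian order the low byte comes first in memory.
Reassemble most-significant byte first: 75 70 E9 C5 → 0x7570E9C5.
0x7570E9C5 = 1970334149.

1970334149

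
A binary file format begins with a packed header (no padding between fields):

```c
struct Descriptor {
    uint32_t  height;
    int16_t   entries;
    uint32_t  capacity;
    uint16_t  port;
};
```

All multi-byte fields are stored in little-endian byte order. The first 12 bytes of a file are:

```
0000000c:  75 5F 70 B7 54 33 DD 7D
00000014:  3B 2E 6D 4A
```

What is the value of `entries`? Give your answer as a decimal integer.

`entries` follows `height` (4 bytes), so it starts at byte offset 4 and occupies 2 bytes.
Bytes at offsets 4..5: 54 33.
Little-endian: lowest address holds the least-significant byte.
Reassemble most-significant byte first: 33 54 → 0x3354.
0x3354 = 13140.

13140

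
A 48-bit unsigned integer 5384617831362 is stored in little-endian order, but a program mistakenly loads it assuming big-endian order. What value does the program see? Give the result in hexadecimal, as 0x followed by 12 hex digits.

5384617831362 in 48-bit hexadecimal is 0x04E5B43BABC2.
Stored little-endian, the bytes at ascending addresses are C2 AB 3B B4 E5 04.
Read back as big-endian, the last byte is least significant, giving 0xC2AB3BB4E504.

0xC2AB3BB4E504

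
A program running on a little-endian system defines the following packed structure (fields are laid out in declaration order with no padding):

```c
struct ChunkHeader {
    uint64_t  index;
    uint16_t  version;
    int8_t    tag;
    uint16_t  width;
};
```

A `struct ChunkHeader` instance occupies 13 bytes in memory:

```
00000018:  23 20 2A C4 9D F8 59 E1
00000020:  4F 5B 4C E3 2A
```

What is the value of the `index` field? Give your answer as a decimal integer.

16238283287945682979

`index` is the first field, at byte offset 0, occupying 8 bytes.
Bytes at offsets 0..7: 23 20 2A C4 9D F8 59 E1.
Little-endian: lowest address holds the least-significant byte.
Reassemble most-significant byte first: E1 59 F8 9D C4 2A 20 23 → 0xE159F89DC42A2023.
0xE159F89DC42A2023 = 16238283287945682979.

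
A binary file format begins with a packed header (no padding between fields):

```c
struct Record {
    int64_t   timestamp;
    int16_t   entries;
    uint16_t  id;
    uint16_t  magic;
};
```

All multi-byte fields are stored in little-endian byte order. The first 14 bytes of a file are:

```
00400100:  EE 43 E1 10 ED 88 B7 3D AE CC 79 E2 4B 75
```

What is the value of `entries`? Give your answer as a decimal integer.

-13138

`entries` follows `timestamp` (8 bytes), so it starts at byte offset 8 and occupies 2 bytes.
Bytes at offsets 8..9: AE CC.
Little-endian: lowest address holds the least-significant byte.
Reassemble most-significant byte first: CC AE → 0xCCAE.
Top bit is set, so as a signed 16-bit value this is 0xCCAE − 2^16 = -13138.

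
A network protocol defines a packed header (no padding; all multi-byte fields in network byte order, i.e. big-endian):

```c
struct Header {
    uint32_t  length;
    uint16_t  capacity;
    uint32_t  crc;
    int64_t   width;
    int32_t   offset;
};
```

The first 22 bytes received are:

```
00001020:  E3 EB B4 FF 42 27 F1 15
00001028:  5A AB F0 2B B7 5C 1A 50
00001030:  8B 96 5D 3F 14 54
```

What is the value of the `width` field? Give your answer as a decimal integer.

-1140616474401928298

`width` follows `length` (4 B), `capacity` (2 B), `crc` (4 B), so it starts at offset 4 + 2 + 4 = 10 and occupies 8 bytes.
Bytes at offsets 10..17: F0 2B B7 5C 1A 50 8B 96.
Big-endian: lowest address holds the most-significant byte.
The bytes are already most-significant first: 0xF02BB75C1A508B96.
Top bit is set, so as a signed 64-bit value this is 0xF02BB75C1A508B96 − 2^64 = -1140616474401928298.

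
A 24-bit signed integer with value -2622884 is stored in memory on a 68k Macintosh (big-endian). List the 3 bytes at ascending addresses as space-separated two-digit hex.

Two's complement of -2622884 in 24 bits: 2622884 = 0x2805A4; invert → 0xD7FA5B; add 1 → 0xD7FA5C.
Split into bytes (most-significant first): D7 FA 5C.
Big-endian stores the most-significant byte at the lowest address.
So the memory order matches the most-significant-first order: D7 FA 5C.

D7 FA 5C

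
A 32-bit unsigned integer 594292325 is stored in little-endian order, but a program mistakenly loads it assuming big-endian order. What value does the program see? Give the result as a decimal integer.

594292325 in 32-bit hexadecimal is 0x236C2E65.
Stored little-endian, the bytes at ascending addresses are 65 2E 6C 23.
Read back as big-endian, the last byte is least significant, giving 0x652E6C23.
0x652E6C23 = 1697541155.

1697541155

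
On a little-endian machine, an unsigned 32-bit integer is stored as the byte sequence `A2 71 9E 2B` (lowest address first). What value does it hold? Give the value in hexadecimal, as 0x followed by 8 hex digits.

In little-endian order the low byte comes first in memory.
Reassemble most-significant byte first: 2B 9E 71 A2 → 0x2B9E71A2.

0x2B9E71A2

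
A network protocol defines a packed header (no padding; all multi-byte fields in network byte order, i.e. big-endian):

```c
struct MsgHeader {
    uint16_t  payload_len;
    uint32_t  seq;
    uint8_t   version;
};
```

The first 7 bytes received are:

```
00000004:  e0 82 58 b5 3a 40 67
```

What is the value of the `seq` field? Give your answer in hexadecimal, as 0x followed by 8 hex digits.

`seq` follows `payload_len` (2 bytes), so it starts at byte offset 2 and occupies 4 bytes.
Bytes at offsets 2..5: 58 B5 3A 40.
In big-endian order the high byte comes first in memory.
The bytes are already most-significant first: 0x58B53A40.

0x58B53A40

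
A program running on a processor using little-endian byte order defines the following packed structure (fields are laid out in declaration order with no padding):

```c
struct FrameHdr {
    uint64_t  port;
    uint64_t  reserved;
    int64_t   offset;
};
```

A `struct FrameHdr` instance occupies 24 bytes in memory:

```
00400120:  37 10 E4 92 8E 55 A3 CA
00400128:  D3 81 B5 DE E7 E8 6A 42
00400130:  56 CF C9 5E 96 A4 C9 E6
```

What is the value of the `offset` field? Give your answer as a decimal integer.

-1816740008924950698

`offset` follows `port` (8 B), `reserved` (8 B), so it starts at offset 8 + 8 = 16 and occupies 8 bytes.
Bytes at offsets 16..23: 56 CF C9 5E 96 A4 C9 E6.
Little-endian: lowest address holds the least-significant byte.
Reassemble most-significant byte first: E6 C9 A4 96 5E C9 CF 56 → 0xE6C9A4965EC9CF56.
Top bit is set, so as a signed 64-bit value this is 0xE6C9A4965EC9CF56 − 2^64 = -1816740008924950698.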